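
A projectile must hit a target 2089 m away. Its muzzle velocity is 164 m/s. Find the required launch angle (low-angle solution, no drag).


sin(2*theta) = R*g/v0^2 = 2089*9.81/164^2 = 0.761938, theta = arcsin(0.761938)/2 = 24.82°

24.82 degrees


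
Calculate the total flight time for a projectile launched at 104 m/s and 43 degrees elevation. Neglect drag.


T = 2*v0*sin(theta)/g = 2*104*sin(43°)/9.81 = 14.46 s

14.46 s


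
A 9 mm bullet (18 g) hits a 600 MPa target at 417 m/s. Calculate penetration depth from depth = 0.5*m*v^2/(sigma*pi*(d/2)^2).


A = pi*(d/2)^2 = pi*(9/2)^2 = 63.6173 mm^2
E = 0.5*m*v^2 = 0.5*0.018*417^2 = 1565 J
depth = E/(sigma*A) = 1565 J / (600 MPa * 63.6173 mm^2) = 1565/(600 * 63.6173) m = 0.0410004 m ≈ 41 mm

41 mm


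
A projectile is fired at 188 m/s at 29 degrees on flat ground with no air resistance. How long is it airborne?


T = 2*v0*sin(theta)/g = 2*188*sin(29°)/9.81 = 18.58 s

18.58 s


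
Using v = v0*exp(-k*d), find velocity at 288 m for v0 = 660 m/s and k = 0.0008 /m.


v = v0*exp(-k*d) = 660*exp(-0.0008*288) = 524.2 m/s

524.2 m/s


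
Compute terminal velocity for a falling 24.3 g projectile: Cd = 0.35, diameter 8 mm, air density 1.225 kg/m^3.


A = pi*(d/2)^2 = pi*(8/2000)^2 = 5.02655e-05 m^2
vt = sqrt(2mg/(Cd*rho*A)) = sqrt(2*0.0243*9.81/(0.35 * 1.225 * 5.02655e-05)) = 148.7 m/s

148.7 m/s


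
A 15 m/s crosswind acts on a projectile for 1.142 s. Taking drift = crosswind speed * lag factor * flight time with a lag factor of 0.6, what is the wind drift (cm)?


drift = v_wind * lag * t = 15 * 0.6 * 1.142 = 10.278 m ≈ 1028 cm

1028 cm


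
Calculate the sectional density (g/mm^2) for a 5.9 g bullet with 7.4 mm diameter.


SD = m/d^2 = 5.9/7.4^2 = 0.1077 g/mm^2

0.1077 g/mm^2


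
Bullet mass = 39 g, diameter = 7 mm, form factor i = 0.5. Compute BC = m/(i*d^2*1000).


BC = m/(i*d^2*1000) = 39/(0.5 * 7^2 * 1000) = 0.001592

0.001592


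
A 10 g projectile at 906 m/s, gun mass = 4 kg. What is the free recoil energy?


v_r = m_p*v_p/m_gun = 0.01*906/4 = 2.265 m/s, E_r = 0.5*m_gun*v_r^2 = 0.5*4*2.265^2 = 10.26 J

10.26 J


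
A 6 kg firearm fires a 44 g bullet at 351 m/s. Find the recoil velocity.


v_recoil = m_p * v_p / m_gun = 0.044 * 351 / 6 = 2.574 m/s

2.574 m/s


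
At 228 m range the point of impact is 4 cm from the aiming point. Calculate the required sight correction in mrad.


1 mrad subtends 1 cm per 10 m of range, so adj = error_cm / (dist_m / 10) = 4 / (228/10) = 0.1754 mrad

0.1754 mrad


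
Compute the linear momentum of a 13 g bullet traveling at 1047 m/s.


p = m*v = 0.013*1047 = 13.61 kg·m/s

13.61 kg·m/s


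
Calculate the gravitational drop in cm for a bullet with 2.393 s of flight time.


drop = 0.5*g*t^2 = 0.5*9.81*2.393^2 = 28.0882 m ≈ 2809 cm

2809 cm


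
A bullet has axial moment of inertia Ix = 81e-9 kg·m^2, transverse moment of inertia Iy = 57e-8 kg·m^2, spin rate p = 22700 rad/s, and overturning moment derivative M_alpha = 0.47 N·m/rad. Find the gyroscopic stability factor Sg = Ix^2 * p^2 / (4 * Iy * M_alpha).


Sg = Ix^2 * p^2 / (4 * Iy * M_alpha) = (81e-9)^2 * 22700^2 / (4 * 57e-8 * 0.47) = 3.155

3.155


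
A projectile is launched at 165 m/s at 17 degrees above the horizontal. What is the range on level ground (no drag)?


R = v0^2 * sin(2*theta) / g = 165^2 * sin(2*17°) / 9.81 = 1552 m

1552 m


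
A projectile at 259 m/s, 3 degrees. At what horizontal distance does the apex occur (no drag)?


R = v0^2*sin(2*theta)/g = 259^2*sin(2*3°)/9.81 = 714.768 m
apex_dist = R/2 = 714.768/2 = 357.4 m

357.4 m


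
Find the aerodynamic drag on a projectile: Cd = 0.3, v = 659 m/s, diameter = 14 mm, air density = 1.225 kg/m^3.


A = pi*(d/2)^2 = pi*(14/2000)^2 = 1.53938e-04 m^2
Fd = 0.5*Cd*rho*A*v^2 = 0.5*0.3*1.225*1.53938e-04*659^2 = 12.28 N

12.28 N


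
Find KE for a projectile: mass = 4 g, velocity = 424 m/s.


E = 0.5*m*v^2 = 0.5*0.004*424^2 = 359.6 J

359.6 J


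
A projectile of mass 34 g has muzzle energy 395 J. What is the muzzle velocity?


v = sqrt(2*E/m) = sqrt(2*395/0.034) = 152.4 m/s

152.4 m/s


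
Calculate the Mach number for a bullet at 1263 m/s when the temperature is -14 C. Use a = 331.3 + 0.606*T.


a = 331.3 + 0.606*(-14) = 322.816 m/s
M = v/a = 1263/322.816 = 3.912

3.912


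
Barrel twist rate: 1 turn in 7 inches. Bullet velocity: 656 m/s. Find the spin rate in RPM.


twist_m = 7*0.0254 = 0.1778 m
spin = v/twist = 656/0.1778 = 3689.539 rev/s
RPM = spin*60 = 3689.539*60 ≈ 221372 RPM

221372 RPM


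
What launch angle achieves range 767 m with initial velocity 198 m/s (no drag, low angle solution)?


sin(2*theta) = R*g/v0^2 = 767*9.81/198^2 = 0.191926, theta = arcsin(0.191926)/2 = 5.533°

5.533 degrees


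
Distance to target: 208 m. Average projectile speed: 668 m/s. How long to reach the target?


t = d/v = 208/668 = 0.3114 s

0.3114 s


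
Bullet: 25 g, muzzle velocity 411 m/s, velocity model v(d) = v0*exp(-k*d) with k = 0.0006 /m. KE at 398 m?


v = v0*exp(-k*d) = 411*exp(-0.0006*398) = 323.692 m/s
E = 0.5*m*v^2 = 0.5*0.025*323.692^2 = 1310 J

1310 J


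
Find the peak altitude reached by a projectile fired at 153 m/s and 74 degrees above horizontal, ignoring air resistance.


H = (v0*sin(theta))^2 / (2g) = (153*sin(74°))^2 / (2*9.81) = 1102 m

1102 m


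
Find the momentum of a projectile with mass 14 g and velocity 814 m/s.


p = m*v = 0.014*814 = 11.4 kg·m/s

11.4 kg·m/s


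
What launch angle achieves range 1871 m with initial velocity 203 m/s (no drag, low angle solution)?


sin(2*theta) = R*g/v0^2 = 1871*9.81/203^2 = 0.445401, theta = arcsin(0.445401)/2 = 13.22°

13.22 degrees


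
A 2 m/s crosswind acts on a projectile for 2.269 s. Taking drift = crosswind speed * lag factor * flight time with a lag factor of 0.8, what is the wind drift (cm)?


drift = v_wind * lag * t = 2 * 0.8 * 2.269 = 3.6304 m ≈ 363 cm

363 cm


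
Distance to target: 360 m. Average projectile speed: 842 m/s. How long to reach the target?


t = d/v = 360/842 = 0.4276 s

0.4276 s


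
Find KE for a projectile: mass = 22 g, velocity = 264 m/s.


E = 0.5*m*v^2 = 0.5*0.022*264^2 = 766.7 J

766.7 J


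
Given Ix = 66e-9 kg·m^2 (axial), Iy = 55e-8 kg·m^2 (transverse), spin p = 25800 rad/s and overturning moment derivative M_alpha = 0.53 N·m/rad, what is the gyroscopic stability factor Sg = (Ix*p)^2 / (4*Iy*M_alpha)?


Sg = Ix^2 * p^2 / (4 * Iy * M_alpha) = (66e-9)^2 * 25800^2 / (4 * 55e-8 * 0.53) = 2.487

2.487


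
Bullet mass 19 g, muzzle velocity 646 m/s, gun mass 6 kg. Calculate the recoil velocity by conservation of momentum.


v_recoil = m_p * v_p / m_gun = 0.019 * 646 / 6 = 2.046 m/s

2.046 m/s


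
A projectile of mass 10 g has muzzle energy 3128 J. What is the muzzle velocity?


v = sqrt(2*E/m) = sqrt(2*3128/0.01) = 790.9 m/s

790.9 m/s


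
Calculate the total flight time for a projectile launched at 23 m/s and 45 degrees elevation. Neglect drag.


T = 2*v0*sin(theta)/g = 2*23*sin(45°)/9.81 = 3.316 s

3.316 s


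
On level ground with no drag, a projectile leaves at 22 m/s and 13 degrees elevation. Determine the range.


R = v0^2 * sin(2*theta) / g = 22^2 * sin(2*13°) / 9.81 = 21.63 m

21.63 m


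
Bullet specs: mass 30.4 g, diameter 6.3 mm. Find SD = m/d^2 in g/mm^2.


SD = m/d^2 = 30.4/6.3^2 = 0.7659 g/mm^2

0.7659 g/mm^2


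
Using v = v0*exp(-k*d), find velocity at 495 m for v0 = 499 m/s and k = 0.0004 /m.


v = v0*exp(-k*d) = 499*exp(-0.0004*495) = 409.4 m/s

409.4 m/s


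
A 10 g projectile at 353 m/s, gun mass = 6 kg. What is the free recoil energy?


v_r = m_p*v_p/m_gun = 0.01*353/6 = 0.588333 m/s, E_r = 0.5*m_gun*v_r^2 = 0.5*6*0.588333^2 = 1.038 J

1.038 J


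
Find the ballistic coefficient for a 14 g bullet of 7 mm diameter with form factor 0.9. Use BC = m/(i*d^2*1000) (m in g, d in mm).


BC = m/(i*d^2*1000) = 14/(0.9 * 7^2 * 1000) = 0.0003175

0.0003175


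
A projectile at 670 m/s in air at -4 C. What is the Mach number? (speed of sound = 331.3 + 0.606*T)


a = 331.3 + 0.606*(-4) = 328.876 m/s
M = v/a = 670/328.876 = 2.037

2.037


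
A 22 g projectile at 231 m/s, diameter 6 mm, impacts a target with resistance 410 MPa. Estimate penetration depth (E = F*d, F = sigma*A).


A = pi*(d/2)^2 = pi*(6/2)^2 = 28.2743 mm^2
E = 0.5*m*v^2 = 0.5*0.022*231^2 = 586.971 J
depth = E/(sigma*A) = 586.971 J / (410 MPa * 28.2743 mm^2) = 586.971/(410 * 28.2743) m = 0.0506338 m ≈ 50.63 mm

50.63 mm


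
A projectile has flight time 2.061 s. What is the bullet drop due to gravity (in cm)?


drop = 0.5*g*t^2 = 0.5*9.81*2.061^2 = 20.8351 m ≈ 2084 cm

2084 cm


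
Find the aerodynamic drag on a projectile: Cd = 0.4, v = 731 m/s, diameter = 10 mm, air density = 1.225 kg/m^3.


A = pi*(d/2)^2 = pi*(10/2000)^2 = 7.85398e-05 m^2
Fd = 0.5*Cd*rho*A*v^2 = 0.5*0.4*1.225*7.85398e-05*731^2 = 10.28 N

10.28 N


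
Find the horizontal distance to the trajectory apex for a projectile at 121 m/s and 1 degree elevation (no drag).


R = v0^2*sin(2*theta)/g = 121^2*sin(2*1°)/9.81 = 52.086 m
apex_dist = R/2 = 52.086/2 = 26.04 m

26.04 m


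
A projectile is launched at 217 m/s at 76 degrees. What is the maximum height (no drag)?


H = (v0*sin(theta))^2 / (2g) = (217*sin(76°))^2 / (2*9.81) = 2260 m

2260 m


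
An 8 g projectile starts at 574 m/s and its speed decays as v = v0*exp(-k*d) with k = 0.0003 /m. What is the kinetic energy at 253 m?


v = v0*exp(-k*d) = 574*exp(-0.0003*253) = 532.046 m/s
E = 0.5*m*v^2 = 0.5*0.008*532.046^2 = 1132 J

1132 J


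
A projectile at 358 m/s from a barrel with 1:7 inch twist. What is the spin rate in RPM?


twist_m = 7*0.0254 = 0.1778 m
spin = v/twist = 358/0.1778 = 2013.498 rev/s
RPM = spin*60 = 2013.498*60 ≈ 120810 RPM

120810 RPM


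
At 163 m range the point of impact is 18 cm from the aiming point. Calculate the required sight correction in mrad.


1 mrad subtends 1 cm per 10 m of range, so adj = error_cm / (dist_m / 10) = 18 / (163/10) = 1.104 mrad

1.104 mrad


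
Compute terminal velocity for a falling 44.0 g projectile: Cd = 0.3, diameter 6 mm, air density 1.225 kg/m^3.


A = pi*(d/2)^2 = pi*(6/2000)^2 = 2.82743e-05 m^2
vt = sqrt(2mg/(Cd*rho*A)) = sqrt(2*0.044*9.81/(0.3 * 1.225 * 2.82743e-05)) = 288.2 m/s

288.2 m/s


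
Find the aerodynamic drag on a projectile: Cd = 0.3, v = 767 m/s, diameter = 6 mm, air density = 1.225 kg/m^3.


A = pi*(d/2)^2 = pi*(6/2000)^2 = 2.82743e-05 m^2
Fd = 0.5*Cd*rho*A*v^2 = 0.5*0.3*1.225*2.82743e-05*767^2 = 3.056 N

3.056 N


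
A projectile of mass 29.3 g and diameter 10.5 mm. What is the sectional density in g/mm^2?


SD = m/d^2 = 29.3/10.5^2 = 0.2658 g/mm^2

0.2658 g/mm^2


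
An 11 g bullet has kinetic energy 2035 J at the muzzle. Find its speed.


v = sqrt(2*E/m) = sqrt(2*2035/0.011) = 608.3 m/s

608.3 m/s


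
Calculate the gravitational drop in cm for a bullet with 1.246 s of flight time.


drop = 0.5*g*t^2 = 0.5*9.81*1.246^2 = 7.61509 m ≈ 761.5 cm

761.5 cm


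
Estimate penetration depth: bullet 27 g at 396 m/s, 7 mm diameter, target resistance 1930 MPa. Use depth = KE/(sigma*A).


A = pi*(d/2)^2 = pi*(7/2)^2 = 38.4845 mm^2
E = 0.5*m*v^2 = 0.5*0.027*396^2 = 2117.02 J
depth = E/(sigma*A) = 2117.02 J / (1930 MPa * 38.4845 mm^2) = 2117.02/(1930 * 38.4845) m = 0.0285024 m ≈ 28.5 mm

28.5 mm


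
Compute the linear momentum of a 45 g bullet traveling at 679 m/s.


p = m*v = 0.045*679 = 30.55 kg·m/s

30.55 kg·m/s


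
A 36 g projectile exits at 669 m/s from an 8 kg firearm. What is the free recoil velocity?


v_recoil = m_p * v_p / m_gun = 0.036 * 669 / 8 = 3.01 m/s

3.01 m/s


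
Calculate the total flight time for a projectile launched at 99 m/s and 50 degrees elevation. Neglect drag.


T = 2*v0*sin(theta)/g = 2*99*sin(50°)/9.81 = 15.46 s

15.46 s


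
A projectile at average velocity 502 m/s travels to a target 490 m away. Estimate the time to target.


t = d/v = 490/502 = 0.9761 s

0.9761 s


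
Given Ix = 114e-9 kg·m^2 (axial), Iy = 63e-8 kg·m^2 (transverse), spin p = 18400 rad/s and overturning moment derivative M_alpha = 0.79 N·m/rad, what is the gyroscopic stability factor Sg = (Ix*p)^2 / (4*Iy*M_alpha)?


Sg = Ix^2 * p^2 / (4 * Iy * M_alpha) = (114e-9)^2 * 18400^2 / (4 * 63e-8 * 0.79) = 2.21

2.21


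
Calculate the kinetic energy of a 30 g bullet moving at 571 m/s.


E = 0.5*m*v^2 = 0.5*0.03*571^2 = 4891 J

4891 J


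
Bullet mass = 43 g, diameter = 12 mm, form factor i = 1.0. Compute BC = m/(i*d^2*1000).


BC = m/(i*d^2*1000) = 43/(1.0 * 12^2 * 1000) = 0.0002986

0.0002986


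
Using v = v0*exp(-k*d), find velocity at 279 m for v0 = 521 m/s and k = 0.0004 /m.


v = v0*exp(-k*d) = 521*exp(-0.0004*279) = 466 m/s

466 m/s


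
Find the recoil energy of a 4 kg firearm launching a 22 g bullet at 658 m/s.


v_r = m_p*v_p/m_gun = 0.022*658/4 = 3.619 m/s, E_r = 0.5*m_gun*v_r^2 = 0.5*4*3.619^2 = 26.19 J

26.19 J


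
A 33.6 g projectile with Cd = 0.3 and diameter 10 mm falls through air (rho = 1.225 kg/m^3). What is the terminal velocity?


A = pi*(d/2)^2 = pi*(10/2000)^2 = 7.85398e-05 m^2
vt = sqrt(2mg/(Cd*rho*A)) = sqrt(2*0.0336*9.81/(0.3 * 1.225 * 7.85398e-05)) = 151.1 m/s

151.1 m/s


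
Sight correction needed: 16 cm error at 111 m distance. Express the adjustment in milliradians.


1 mrad subtends 1 cm per 10 m of range, so adj = error_cm / (dist_m / 10) = 16 / (111/10) = 1.441 mrad

1.441 mrad


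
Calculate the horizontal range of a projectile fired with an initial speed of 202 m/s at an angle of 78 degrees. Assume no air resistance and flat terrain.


R = v0^2 * sin(2*theta) / g = 202^2 * sin(2*78°) / 9.81 = 1692 m

1692 m


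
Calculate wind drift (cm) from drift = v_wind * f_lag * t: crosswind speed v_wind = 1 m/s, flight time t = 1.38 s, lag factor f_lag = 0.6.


drift = v_wind * lag * t = 1 * 0.6 * 1.38 = 0.828 m ≈ 82.8 cm

82.8 cm


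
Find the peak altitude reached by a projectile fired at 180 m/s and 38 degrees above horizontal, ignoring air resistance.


H = (v0*sin(theta))^2 / (2g) = (180*sin(38°))^2 / (2*9.81) = 625.9 m

625.9 m


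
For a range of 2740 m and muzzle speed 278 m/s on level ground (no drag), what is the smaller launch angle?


sin(2*theta) = R*g/v0^2 = 2740*9.81/278^2 = 0.3478, theta = arcsin(0.3478)/2 = 10.18°

10.18 degrees


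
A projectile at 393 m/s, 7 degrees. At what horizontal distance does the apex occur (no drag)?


R = v0^2*sin(2*theta)/g = 393^2*sin(2*7°)/9.81 = 3808.83 m
apex_dist = R/2 = 3808.83/2 = 1904 m

1904 m


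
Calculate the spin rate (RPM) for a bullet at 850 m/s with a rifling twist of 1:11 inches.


twist_m = 11*0.0254 = 0.2794 m
spin = v/twist = 850/0.2794 = 3042.233 rev/s
RPM = spin*60 = 3042.233*60 ≈ 182534 RPM

182534 RPM


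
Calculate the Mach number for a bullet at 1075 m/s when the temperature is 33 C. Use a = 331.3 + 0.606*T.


a = 331.3 + 0.606*(33) = 351.298 m/s
M = v/a = 1075/351.298 = 3.06

3.06


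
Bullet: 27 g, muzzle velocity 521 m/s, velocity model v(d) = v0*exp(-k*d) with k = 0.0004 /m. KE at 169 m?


v = v0*exp(-k*d) = 521*exp(-0.0004*169) = 486.944 m/s
E = 0.5*m*v^2 = 0.5*0.027*486.944^2 = 3201 J

3201 J


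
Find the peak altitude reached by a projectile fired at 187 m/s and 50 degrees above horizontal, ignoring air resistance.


H = (v0*sin(theta))^2 / (2g) = (187*sin(50°))^2 / (2*9.81) = 1046 m

1046 m


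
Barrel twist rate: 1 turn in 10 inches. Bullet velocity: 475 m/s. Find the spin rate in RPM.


twist_m = 10*0.0254 = 0.254 m
spin = v/twist = 475/0.254 = 1870.079 rev/s
RPM = spin*60 = 1870.079*60 ≈ 112205 RPM

112205 RPM


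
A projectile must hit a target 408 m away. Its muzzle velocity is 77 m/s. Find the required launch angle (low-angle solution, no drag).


sin(2*theta) = R*g/v0^2 = 408*9.81/77^2 = 0.675068, theta = arcsin(0.675068)/2 = 21.23°

21.23 degrees


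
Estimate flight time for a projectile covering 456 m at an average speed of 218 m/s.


t = d/v = 456/218 = 2.092 s

2.092 s


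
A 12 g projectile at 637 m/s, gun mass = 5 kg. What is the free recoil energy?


v_r = m_p*v_p/m_gun = 0.012*637/5 = 1.5288 m/s, E_r = 0.5*m_gun*v_r^2 = 0.5*5*1.5288^2 = 5.843 J

5.843 J


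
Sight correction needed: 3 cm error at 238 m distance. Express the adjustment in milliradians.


1 mrad subtends 1 cm per 10 m of range, so adj = error_cm / (dist_m / 10) = 3 / (238/10) = 0.1261 mrad

0.1261 mrad


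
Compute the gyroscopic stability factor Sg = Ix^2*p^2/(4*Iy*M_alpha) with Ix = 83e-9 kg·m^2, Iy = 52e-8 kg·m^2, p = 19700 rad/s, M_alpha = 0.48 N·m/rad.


Sg = Ix^2 * p^2 / (4 * Iy * M_alpha) = (83e-9)^2 * 19700^2 / (4 * 52e-8 * 0.48) = 2.678

2.678


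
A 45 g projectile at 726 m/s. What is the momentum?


p = m*v = 0.045*726 = 32.67 kg·m/s

32.67 kg·m/s


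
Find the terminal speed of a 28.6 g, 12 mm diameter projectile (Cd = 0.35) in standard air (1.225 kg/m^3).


A = pi*(d/2)^2 = pi*(12/2000)^2 = 1.13097e-04 m^2
vt = sqrt(2mg/(Cd*rho*A)) = sqrt(2*0.0286*9.81/(0.35 * 1.225 * 1.13097e-04)) = 107.6 m/s

107.6 m/s


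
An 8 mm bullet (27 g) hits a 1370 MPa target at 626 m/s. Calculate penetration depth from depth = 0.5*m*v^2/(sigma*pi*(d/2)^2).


A = pi*(d/2)^2 = pi*(8/2)^2 = 50.2655 mm^2
E = 0.5*m*v^2 = 0.5*0.027*626^2 = 5290.33 J
depth = E/(sigma*A) = 5290.33 J / (1370 MPa * 50.2655 mm^2) = 5290.33/(1370 * 50.2655) m = 0.0768231 m ≈ 76.82 mm

76.82 mm


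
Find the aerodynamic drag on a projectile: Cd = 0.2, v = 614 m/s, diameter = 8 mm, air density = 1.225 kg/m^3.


A = pi*(d/2)^2 = pi*(8/2000)^2 = 5.02655e-05 m^2
Fd = 0.5*Cd*rho*A*v^2 = 0.5*0.2*1.225*5.02655e-05*614^2 = 2.321 N

2.321 N


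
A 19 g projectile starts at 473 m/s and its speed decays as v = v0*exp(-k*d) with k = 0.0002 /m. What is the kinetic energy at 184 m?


v = v0*exp(-k*d) = 473*exp(-0.0002*184) = 455.91 m/s
E = 0.5*m*v^2 = 0.5*0.019*455.91^2 = 1975 J

1975 J


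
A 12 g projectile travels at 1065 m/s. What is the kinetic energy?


E = 0.5*m*v^2 = 0.5*0.012*1065^2 = 6805 J

6805 J


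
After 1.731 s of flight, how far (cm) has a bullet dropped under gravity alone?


drop = 0.5*g*t^2 = 0.5*9.81*1.731^2 = 14.6972 m ≈ 1470 cm

1470 cm


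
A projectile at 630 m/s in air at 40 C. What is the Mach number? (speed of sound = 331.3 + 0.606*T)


a = 331.3 + 0.606*(40) = 355.54 m/s
M = v/a = 630/355.54 = 1.772

1.772


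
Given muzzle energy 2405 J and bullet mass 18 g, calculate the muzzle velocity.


v = sqrt(2*E/m) = sqrt(2*2405/0.018) = 516.9 m/s

516.9 m/s


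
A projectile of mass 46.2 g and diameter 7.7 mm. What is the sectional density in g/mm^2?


SD = m/d^2 = 46.2/7.7^2 = 0.7792 g/mm^2

0.7792 g/mm^2


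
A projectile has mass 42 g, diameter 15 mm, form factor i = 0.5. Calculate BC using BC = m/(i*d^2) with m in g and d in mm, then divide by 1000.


BC = m/(i*d^2*1000) = 42/(0.5 * 15^2 * 1000) = 0.0003733

0.0003733


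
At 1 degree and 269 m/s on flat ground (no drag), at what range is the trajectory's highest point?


R = v0^2*sin(2*theta)/g = 269^2*sin(2*1°)/9.81 = 257.427 m
apex_dist = R/2 = 257.427/2 = 128.7 m

128.7 m


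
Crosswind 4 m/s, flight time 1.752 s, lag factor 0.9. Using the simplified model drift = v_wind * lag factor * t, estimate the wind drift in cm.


drift = v_wind * lag * t = 4 * 0.9 * 1.752 = 6.3072 m ≈ 630.7 cm

630.7 cm


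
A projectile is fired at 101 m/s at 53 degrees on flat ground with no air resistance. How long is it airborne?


T = 2*v0*sin(theta)/g = 2*101*sin(53°)/9.81 = 16.44 s

16.44 s


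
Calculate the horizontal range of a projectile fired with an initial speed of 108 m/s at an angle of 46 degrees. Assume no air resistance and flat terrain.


R = v0^2 * sin(2*theta) / g = 108^2 * sin(2*46°) / 9.81 = 1188 m

1188 m


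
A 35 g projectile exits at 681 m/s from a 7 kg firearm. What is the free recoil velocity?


v_recoil = m_p * v_p / m_gun = 0.035 * 681 / 7 = 3.405 m/s

3.405 m/s


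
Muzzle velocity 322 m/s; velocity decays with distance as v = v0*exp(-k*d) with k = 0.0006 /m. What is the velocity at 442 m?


v = v0*exp(-k*d) = 322*exp(-0.0006*442) = 247 m/s

247 m/s


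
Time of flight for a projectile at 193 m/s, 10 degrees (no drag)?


T = 2*v0*sin(theta)/g = 2*193*sin(10°)/9.81 = 6.833 s

6.833 s


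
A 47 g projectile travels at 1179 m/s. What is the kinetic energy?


E = 0.5*m*v^2 = 0.5*0.047*1179^2 = 32666 J

32666 J


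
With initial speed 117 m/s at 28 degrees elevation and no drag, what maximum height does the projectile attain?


H = (v0*sin(theta))^2 / (2g) = (117*sin(28°))^2 / (2*9.81) = 153.8 m

153.8 m


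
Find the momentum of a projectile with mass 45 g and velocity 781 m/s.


p = m*v = 0.045*781 = 35.14 kg·m/s

35.14 kg·m/s


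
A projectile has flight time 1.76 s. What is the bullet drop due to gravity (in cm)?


drop = 0.5*g*t^2 = 0.5*9.81*1.76^2 = 15.1937 m ≈ 1519 cm

1519 cm


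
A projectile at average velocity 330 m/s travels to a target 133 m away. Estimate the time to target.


t = d/v = 133/330 = 0.403 s

0.403 s


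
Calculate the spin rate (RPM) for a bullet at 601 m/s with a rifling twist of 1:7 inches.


twist_m = 7*0.0254 = 0.1778 m
spin = v/twist = 601/0.1778 = 3380.202 rev/s
RPM = spin*60 = 3380.202*60 ≈ 202812 RPM

202812 RPM


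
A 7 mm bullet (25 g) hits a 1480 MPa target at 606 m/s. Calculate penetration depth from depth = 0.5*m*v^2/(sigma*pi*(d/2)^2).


A = pi*(d/2)^2 = pi*(7/2)^2 = 38.4845 mm^2
E = 0.5*m*v^2 = 0.5*0.025*606^2 = 4590.45 J
depth = E/(sigma*A) = 4590.45 J / (1480 MPa * 38.4845 mm^2) = 4590.45/(1480 * 38.4845) m = 0.0805949 m ≈ 80.59 mm

80.59 mm


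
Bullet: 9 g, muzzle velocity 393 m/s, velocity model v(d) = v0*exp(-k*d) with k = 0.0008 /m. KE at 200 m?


v = v0*exp(-k*d) = 393*exp(-0.0008*200) = 334.893 m/s
E = 0.5*m*v^2 = 0.5*0.009*334.893^2 = 504.7 J

504.7 J


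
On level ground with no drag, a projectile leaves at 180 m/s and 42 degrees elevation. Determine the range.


R = v0^2 * sin(2*theta) / g = 180^2 * sin(2*42°) / 9.81 = 3285 m

3285 m


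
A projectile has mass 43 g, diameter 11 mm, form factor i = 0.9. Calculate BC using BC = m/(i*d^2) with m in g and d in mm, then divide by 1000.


BC = m/(i*d^2*1000) = 43/(0.9 * 11^2 * 1000) = 0.0003949

0.0003949


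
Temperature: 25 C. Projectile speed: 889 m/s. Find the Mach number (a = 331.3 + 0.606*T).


a = 331.3 + 0.606*(25) = 346.45 m/s
M = v/a = 889/346.45 = 2.566

2.566


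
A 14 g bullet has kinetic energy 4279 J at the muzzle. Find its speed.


v = sqrt(2*E/m) = sqrt(2*4279/0.014) = 781.8 m/s

781.8 m/s


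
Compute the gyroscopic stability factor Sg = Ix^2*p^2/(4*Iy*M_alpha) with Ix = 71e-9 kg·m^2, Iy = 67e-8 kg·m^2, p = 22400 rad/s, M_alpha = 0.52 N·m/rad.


Sg = Ix^2 * p^2 / (4 * Iy * M_alpha) = (71e-9)^2 * 22400^2 / (4 * 67e-8 * 0.52) = 1.815

1.815


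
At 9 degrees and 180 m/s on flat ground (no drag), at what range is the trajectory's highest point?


R = v0^2*sin(2*theta)/g = 180^2*sin(2*9°)/9.81 = 1020.61 m
apex_dist = R/2 = 1020.61/2 = 510.3 m

510.3 m


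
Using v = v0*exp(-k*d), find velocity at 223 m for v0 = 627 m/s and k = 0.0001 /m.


v = v0*exp(-k*d) = 627*exp(-0.0001*223) = 613.2 m/s

613.2 m/s


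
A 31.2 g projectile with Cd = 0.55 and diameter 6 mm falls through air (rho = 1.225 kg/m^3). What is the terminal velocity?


A = pi*(d/2)^2 = pi*(6/2000)^2 = 2.82743e-05 m^2
vt = sqrt(2mg/(Cd*rho*A)) = sqrt(2*0.0312*9.81/(0.55 * 1.225 * 2.82743e-05)) = 179.3 m/s

179.3 m/s


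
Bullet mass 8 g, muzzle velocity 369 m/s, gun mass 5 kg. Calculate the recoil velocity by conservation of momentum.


v_recoil = m_p * v_p / m_gun = 0.008 * 369 / 5 = 0.5904 m/s

0.5904 m/s


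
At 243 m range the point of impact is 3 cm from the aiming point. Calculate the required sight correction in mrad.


1 mrad subtends 1 cm per 10 m of range, so adj = error_cm / (dist_m / 10) = 3 / (243/10) = 0.1235 mrad

0.1235 mrad


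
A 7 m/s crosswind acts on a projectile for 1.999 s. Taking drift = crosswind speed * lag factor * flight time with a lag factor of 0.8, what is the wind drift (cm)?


drift = v_wind * lag * t = 7 * 0.8 * 1.999 = 11.1944 m ≈ 1119 cm

1119 cm


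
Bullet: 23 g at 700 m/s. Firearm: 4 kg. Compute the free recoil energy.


v_r = m_p*v_p/m_gun = 0.023*700/4 = 4.025 m/s, E_r = 0.5*m_gun*v_r^2 = 0.5*4*4.025^2 = 32.4 J

32.4 J


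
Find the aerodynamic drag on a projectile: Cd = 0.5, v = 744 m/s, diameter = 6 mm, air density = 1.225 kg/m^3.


A = pi*(d/2)^2 = pi*(6/2000)^2 = 2.82743e-05 m^2
Fd = 0.5*Cd*rho*A*v^2 = 0.5*0.5*1.225*2.82743e-05*744^2 = 4.793 N

4.793 N


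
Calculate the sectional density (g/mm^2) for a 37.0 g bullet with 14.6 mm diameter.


SD = m/d^2 = 37.0/14.6^2 = 0.1736 g/mm^2

0.1736 g/mm^2


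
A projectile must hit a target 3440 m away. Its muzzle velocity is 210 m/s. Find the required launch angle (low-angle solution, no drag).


sin(2*theta) = R*g/v0^2 = 3440*9.81/210^2 = 0.765224, theta = arcsin(0.765224)/2 = 24.96°

24.96 degrees


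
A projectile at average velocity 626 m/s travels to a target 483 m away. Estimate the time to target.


t = d/v = 483/626 = 0.7716 s

0.7716 s


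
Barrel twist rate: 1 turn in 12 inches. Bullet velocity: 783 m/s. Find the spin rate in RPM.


twist_m = 12*0.0254 = 0.3048 m
spin = v/twist = 783/0.3048 = 2568.898 rev/s
RPM = spin*60 = 2568.898*60 ≈ 154134 RPM

154134 RPM


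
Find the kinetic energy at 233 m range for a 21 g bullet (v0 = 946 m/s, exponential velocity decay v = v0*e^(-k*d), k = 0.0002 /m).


v = v0*exp(-k*d) = 946*exp(-0.0002*233) = 902.928 m/s
E = 0.5*m*v^2 = 0.5*0.021*902.928^2 = 8560 J

8560 J


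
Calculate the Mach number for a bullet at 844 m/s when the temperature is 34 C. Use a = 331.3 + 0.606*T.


a = 331.3 + 0.606*(34) = 351.904 m/s
M = v/a = 844/351.904 = 2.398

2.398


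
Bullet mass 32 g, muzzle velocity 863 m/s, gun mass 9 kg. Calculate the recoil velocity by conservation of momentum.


v_recoil = m_p * v_p / m_gun = 0.032 * 863 / 9 = 3.068 m/s

3.068 m/s


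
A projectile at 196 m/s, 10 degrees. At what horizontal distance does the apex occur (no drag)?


R = v0^2*sin(2*theta)/g = 196^2*sin(2*10°)/9.81 = 1339.35 m
apex_dist = R/2 = 1339.35/2 = 669.7 m

669.7 m


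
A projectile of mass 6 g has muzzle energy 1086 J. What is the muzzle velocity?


v = sqrt(2*E/m) = sqrt(2*1086/0.006) = 601.7 m/s

601.7 m/s


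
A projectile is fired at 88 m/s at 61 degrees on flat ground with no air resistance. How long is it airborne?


T = 2*v0*sin(theta)/g = 2*88*sin(61°)/9.81 = 15.69 s

15.69 s


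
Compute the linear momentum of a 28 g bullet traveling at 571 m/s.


p = m*v = 0.028*571 = 15.99 kg·m/s

15.99 kg·m/s


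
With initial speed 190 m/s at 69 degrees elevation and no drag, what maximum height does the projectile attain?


H = (v0*sin(theta))^2 / (2g) = (190*sin(69°))^2 / (2*9.81) = 1604 m

1604 m


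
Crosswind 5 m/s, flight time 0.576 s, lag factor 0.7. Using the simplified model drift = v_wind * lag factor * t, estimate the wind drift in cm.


drift = v_wind * lag * t = 5 * 0.7 * 0.576 = 2.016 m ≈ 201.6 cm

201.6 cm


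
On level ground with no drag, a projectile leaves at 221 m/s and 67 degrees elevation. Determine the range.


R = v0^2 * sin(2*theta) / g = 221^2 * sin(2*67°) / 9.81 = 3581 m

3581 m


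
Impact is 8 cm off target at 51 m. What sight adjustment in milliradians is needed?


1 mrad subtends 1 cm per 10 m of range, so adj = error_cm / (dist_m / 10) = 8 / (51/10) = 1.569 mrad

1.569 mrad


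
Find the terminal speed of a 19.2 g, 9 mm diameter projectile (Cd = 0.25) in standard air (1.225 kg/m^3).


A = pi*(d/2)^2 = pi*(9/2000)^2 = 6.36173e-05 m^2
vt = sqrt(2mg/(Cd*rho*A)) = sqrt(2*0.0192*9.81/(0.25 * 1.225 * 6.36173e-05)) = 139.1 m/s

139.1 m/s


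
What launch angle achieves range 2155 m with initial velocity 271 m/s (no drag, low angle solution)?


sin(2*theta) = R*g/v0^2 = 2155*9.81/271^2 = 0.287858, theta = arcsin(0.287858)/2 = 8.365°

8.365 degrees


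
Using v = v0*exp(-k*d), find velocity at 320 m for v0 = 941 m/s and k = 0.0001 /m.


v = v0*exp(-k*d) = 941*exp(-0.0001*320) = 911.4 m/s

911.4 m/s


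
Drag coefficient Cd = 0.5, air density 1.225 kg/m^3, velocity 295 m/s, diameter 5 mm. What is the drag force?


A = pi*(d/2)^2 = pi*(5/2000)^2 = 1.96350e-05 m^2
Fd = 0.5*Cd*rho*A*v^2 = 0.5*0.5*1.225*1.96350e-05*295^2 = 0.5233 N

0.5233 N


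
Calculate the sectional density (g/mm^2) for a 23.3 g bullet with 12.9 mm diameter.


SD = m/d^2 = 23.3/12.9^2 = 0.14 g/mm^2

0.14 g/mm^2


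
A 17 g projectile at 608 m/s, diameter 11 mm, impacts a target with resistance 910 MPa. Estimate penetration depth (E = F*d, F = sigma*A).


A = pi*(d/2)^2 = pi*(11/2)^2 = 95.0332 mm^2
E = 0.5*m*v^2 = 0.5*0.017*608^2 = 3142.14 J
depth = E/(sigma*A) = 3142.14 J / (910 MPa * 95.0332 mm^2) = 3142.14/(910 * 95.0332) m = 0.0363337 m ≈ 36.33 mm

36.33 mm


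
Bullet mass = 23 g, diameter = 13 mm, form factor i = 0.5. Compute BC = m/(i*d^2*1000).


BC = m/(i*d^2*1000) = 23/(0.5 * 13^2 * 1000) = 0.0002722

0.0002722


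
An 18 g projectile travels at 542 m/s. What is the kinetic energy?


E = 0.5*m*v^2 = 0.5*0.018*542^2 = 2644 J

2644 J


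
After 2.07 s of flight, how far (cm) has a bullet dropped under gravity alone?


drop = 0.5*g*t^2 = 0.5*9.81*2.07^2 = 21.0174 m ≈ 2102 cm

2102 cm


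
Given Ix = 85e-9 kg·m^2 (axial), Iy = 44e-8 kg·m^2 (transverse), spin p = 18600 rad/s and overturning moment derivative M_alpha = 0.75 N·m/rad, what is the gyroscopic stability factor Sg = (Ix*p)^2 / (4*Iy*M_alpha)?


Sg = Ix^2 * p^2 / (4 * Iy * M_alpha) = (85e-9)^2 * 18600^2 / (4 * 44e-8 * 0.75) = 1.894

1.894


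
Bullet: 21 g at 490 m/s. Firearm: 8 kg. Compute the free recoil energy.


v_r = m_p*v_p/m_gun = 0.021*490/8 = 1.28625 m/s, E_r = 0.5*m_gun*v_r^2 = 0.5*8*1.28625^2 = 6.618 J

6.618 J


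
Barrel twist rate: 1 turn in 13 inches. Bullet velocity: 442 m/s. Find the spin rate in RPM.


twist_m = 13*0.0254 = 0.3302 m
spin = v/twist = 442/0.3302 = 1338.583 rev/s
RPM = spin*60 = 1338.583*60 ≈ 80315 RPM

80315 RPM


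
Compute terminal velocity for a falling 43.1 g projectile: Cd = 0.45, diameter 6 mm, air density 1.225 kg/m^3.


A = pi*(d/2)^2 = pi*(6/2000)^2 = 2.82743e-05 m^2
vt = sqrt(2mg/(Cd*rho*A)) = sqrt(2*0.0431*9.81/(0.45 * 1.225 * 2.82743e-05)) = 232.9 m/s

232.9 m/s


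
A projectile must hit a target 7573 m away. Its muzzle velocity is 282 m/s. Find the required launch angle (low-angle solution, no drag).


sin(2*theta) = R*g/v0^2 = 7573*9.81/282^2 = 0.934198, theta = arcsin(0.934198)/2 = 34.55°

34.55 degrees


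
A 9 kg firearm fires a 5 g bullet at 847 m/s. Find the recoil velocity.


v_recoil = m_p * v_p / m_gun = 0.005 * 847 / 9 = 0.4706 m/s

0.4706 m/s


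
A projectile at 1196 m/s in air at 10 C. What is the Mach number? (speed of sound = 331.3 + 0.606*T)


a = 331.3 + 0.606*(10) = 337.36 m/s
M = v/a = 1196/337.36 = 3.545

3.545


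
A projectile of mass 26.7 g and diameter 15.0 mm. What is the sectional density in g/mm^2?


SD = m/d^2 = 26.7/15.0^2 = 0.1187 g/mm^2

0.1187 g/mm^2


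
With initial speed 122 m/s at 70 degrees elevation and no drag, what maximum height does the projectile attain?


H = (v0*sin(theta))^2 / (2g) = (122*sin(70°))^2 / (2*9.81) = 669.9 m

669.9 m


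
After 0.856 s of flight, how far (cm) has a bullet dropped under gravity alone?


drop = 0.5*g*t^2 = 0.5*9.81*0.856^2 = 3.59407 m ≈ 359.4 cm

359.4 cm


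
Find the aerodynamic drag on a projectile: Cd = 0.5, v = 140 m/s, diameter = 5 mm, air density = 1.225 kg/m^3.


A = pi*(d/2)^2 = pi*(5/2000)^2 = 1.96350e-05 m^2
Fd = 0.5*Cd*rho*A*v^2 = 0.5*0.5*1.225*1.96350e-05*140^2 = 0.1179 N

0.1179 N


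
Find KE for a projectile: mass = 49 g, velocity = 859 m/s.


E = 0.5*m*v^2 = 0.5*0.049*859^2 = 18078 J

18078 J


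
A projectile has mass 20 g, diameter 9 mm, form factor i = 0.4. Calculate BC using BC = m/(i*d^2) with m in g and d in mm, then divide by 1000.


BC = m/(i*d^2*1000) = 20/(0.4 * 9^2 * 1000) = 0.0006173

0.0006173


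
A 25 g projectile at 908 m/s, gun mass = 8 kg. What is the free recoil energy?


v_r = m_p*v_p/m_gun = 0.025*908/8 = 2.8375 m/s, E_r = 0.5*m_gun*v_r^2 = 0.5*8*2.8375^2 = 32.21 J

32.21 J


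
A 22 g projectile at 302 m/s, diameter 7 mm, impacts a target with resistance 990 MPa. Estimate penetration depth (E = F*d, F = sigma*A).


A = pi*(d/2)^2 = pi*(7/2)^2 = 38.4845 mm^2
E = 0.5*m*v^2 = 0.5*0.022*302^2 = 1003.24 J
depth = E/(sigma*A) = 1003.24 J / (990 MPa * 38.4845 mm^2) = 1003.24/(990 * 38.4845) m = 0.0263321 m ≈ 26.33 mm

26.33 mm


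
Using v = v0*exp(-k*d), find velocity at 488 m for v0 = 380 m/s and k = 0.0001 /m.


v = v0*exp(-k*d) = 380*exp(-0.0001*488) = 361.9 m/s

361.9 m/s


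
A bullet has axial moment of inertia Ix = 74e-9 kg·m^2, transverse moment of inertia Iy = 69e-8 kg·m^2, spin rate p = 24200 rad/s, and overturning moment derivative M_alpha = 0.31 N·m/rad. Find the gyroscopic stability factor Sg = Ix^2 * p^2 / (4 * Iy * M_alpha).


Sg = Ix^2 * p^2 / (4 * Iy * M_alpha) = (74e-9)^2 * 24200^2 / (4 * 69e-8 * 0.31) = 3.748

3.748


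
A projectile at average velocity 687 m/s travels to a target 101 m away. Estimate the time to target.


t = d/v = 101/687 = 0.147 s

0.147 s


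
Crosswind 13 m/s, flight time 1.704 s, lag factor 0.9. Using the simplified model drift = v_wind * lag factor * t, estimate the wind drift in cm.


drift = v_wind * lag * t = 13 * 0.9 * 1.704 = 19.9368 m ≈ 1994 cm

1994 cm


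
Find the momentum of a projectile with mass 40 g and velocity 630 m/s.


p = m*v = 0.04*630 = 25.2 kg·m/s

25.2 kg·m/s


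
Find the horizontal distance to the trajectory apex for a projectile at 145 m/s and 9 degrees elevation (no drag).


R = v0^2*sin(2*theta)/g = 145^2*sin(2*9°)/9.81 = 662.292 m
apex_dist = R/2 = 662.292/2 = 331.1 m

331.1 m


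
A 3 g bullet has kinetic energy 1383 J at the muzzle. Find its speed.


v = sqrt(2*E/m) = sqrt(2*1383/0.003) = 960.2 m/s

960.2 m/s


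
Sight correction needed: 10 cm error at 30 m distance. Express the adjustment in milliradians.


1 mrad subtends 1 cm per 10 m of range, so adj = error_cm / (dist_m / 10) = 10 / (30/10) = 3.333 mrad

3.333 mrad


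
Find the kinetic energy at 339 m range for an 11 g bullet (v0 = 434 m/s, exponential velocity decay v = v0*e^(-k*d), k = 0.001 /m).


v = v0*exp(-k*d) = 434*exp(-0.001*339) = 309.217 m/s
E = 0.5*m*v^2 = 0.5*0.011*309.217^2 = 525.9 J

525.9 J


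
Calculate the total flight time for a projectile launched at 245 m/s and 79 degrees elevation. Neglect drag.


T = 2*v0*sin(theta)/g = 2*245*sin(79°)/9.81 = 49.03 s

49.03 s


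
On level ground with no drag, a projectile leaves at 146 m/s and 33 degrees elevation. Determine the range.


R = v0^2 * sin(2*theta) / g = 146^2 * sin(2*33°) / 9.81 = 1985 m

1985 m


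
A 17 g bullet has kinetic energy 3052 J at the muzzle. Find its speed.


v = sqrt(2*E/m) = sqrt(2*3052/0.017) = 599.2 m/s

599.2 m/s


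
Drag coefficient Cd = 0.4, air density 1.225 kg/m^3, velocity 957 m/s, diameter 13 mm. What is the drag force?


A = pi*(d/2)^2 = pi*(13/2000)^2 = 1.32732e-04 m^2
Fd = 0.5*Cd*rho*A*v^2 = 0.5*0.4*1.225*1.32732e-04*957^2 = 29.78 N

29.78 N


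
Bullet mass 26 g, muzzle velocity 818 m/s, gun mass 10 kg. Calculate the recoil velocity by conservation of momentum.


v_recoil = m_p * v_p / m_gun = 0.026 * 818 / 10 = 2.127 m/s

2.127 m/s


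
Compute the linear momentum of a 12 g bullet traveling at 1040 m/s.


p = m*v = 0.012*1040 = 12.48 kg·m/s

12.48 kg·m/s


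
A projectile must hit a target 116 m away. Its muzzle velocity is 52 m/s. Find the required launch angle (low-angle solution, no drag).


sin(2*theta) = R*g/v0^2 = 116*9.81/52^2 = 0.420843, theta = arcsin(0.420843)/2 = 12.44°

12.44 degrees


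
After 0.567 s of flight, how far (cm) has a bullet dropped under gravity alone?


drop = 0.5*g*t^2 = 0.5*9.81*0.567^2 = 1.5769 m ≈ 157.7 cm

157.7 cm


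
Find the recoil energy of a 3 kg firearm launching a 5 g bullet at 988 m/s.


v_r = m_p*v_p/m_gun = 0.005*988/3 = 1.64667 m/s, E_r = 0.5*m_gun*v_r^2 = 0.5*3*1.64667^2 = 4.067 J

4.067 J


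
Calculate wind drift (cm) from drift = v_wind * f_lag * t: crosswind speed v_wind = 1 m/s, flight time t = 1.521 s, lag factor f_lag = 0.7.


drift = v_wind * lag * t = 1 * 0.7 * 1.521 = 1.0647 m ≈ 106.5 cm

106.5 cm


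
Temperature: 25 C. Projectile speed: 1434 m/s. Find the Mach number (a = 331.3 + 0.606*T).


a = 331.3 + 0.606*(25) = 346.45 m/s
M = v/a = 1434/346.45 = 4.139

4.139


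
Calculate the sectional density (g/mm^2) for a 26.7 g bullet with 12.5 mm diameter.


SD = m/d^2 = 26.7/12.5^2 = 0.1709 g/mm^2

0.1709 g/mm^2


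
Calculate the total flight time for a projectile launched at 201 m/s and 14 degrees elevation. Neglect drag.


T = 2*v0*sin(theta)/g = 2*201*sin(14°)/9.81 = 9.914 s

9.914 s


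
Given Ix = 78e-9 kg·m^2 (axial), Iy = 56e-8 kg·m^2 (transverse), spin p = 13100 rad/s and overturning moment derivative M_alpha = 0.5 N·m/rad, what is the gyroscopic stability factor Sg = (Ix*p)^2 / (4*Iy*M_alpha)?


Sg = Ix^2 * p^2 / (4 * Iy * M_alpha) = (78e-9)^2 * 13100^2 / (4 * 56e-8 * 0.5) = 0.9322

0.9322


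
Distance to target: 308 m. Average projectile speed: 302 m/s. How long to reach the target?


t = d/v = 308/302 = 1.02 s

1.02 s


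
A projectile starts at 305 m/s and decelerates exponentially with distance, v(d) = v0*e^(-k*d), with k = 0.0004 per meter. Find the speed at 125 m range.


v = v0*exp(-k*d) = 305*exp(-0.0004*125) = 290.1 m/s

290.1 m/s


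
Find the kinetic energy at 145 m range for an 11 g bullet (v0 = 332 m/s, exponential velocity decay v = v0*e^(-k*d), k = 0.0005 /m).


v = v0*exp(-k*d) = 332*exp(-0.0005*145) = 308.782 m/s
E = 0.5*m*v^2 = 0.5*0.011*308.782^2 = 524.4 J

524.4 J


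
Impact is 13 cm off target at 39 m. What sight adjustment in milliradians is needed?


1 mrad subtends 1 cm per 10 m of range, so adj = error_cm / (dist_m / 10) = 13 / (39/10) = 3.333 mrad

3.333 mrad


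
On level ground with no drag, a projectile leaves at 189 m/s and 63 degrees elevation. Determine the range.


R = v0^2 * sin(2*theta) / g = 189^2 * sin(2*63°) / 9.81 = 2946 m

2946 m


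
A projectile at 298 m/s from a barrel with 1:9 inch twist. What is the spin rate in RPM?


twist_m = 9*0.0254 = 0.2286 m
spin = v/twist = 298/0.2286 = 1303.587 rev/s
RPM = spin*60 = 1303.587*60 ≈ 78215 RPM

78215 RPM


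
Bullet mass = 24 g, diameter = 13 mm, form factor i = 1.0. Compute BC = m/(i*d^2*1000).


BC = m/(i*d^2*1000) = 24/(1.0 * 13^2 * 1000) = 0.000142

0.000142


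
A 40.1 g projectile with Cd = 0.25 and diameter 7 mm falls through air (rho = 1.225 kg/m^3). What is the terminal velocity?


A = pi*(d/2)^2 = pi*(7/2000)^2 = 3.84845e-05 m^2
vt = sqrt(2mg/(Cd*rho*A)) = sqrt(2*0.0401*9.81/(0.25 * 1.225 * 3.84845e-05)) = 258.4 m/s

258.4 m/s


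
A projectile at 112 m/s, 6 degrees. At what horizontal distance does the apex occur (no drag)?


R = v0^2*sin(2*theta)/g = 112^2*sin(2*6°)/9.81 = 265.856 m
apex_dist = R/2 = 265.856/2 = 132.9 m

132.9 m
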